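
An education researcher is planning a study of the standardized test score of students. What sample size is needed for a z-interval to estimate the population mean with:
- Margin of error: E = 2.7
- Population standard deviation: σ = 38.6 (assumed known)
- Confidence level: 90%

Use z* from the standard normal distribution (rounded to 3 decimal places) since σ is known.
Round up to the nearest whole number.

Using z* since population σ is known (z-interval formula).

For 90% confidence, z* = 1.645 (from standard normal table)

Sample size formula for z-interval: n = (z*σ/E)²

n = (1.645 × 38.6 / 2.7)²
  = (23.517407)²
  = 553.0685

Round up to the nearest whole number: n = 554

554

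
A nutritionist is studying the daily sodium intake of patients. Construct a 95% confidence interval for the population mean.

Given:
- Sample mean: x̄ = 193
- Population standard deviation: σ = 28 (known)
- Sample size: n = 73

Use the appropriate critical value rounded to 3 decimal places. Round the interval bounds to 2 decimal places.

The population standard deviation σ is known, so use a z-interval (standard normal critical value).

For 95% confidence, z* = 1.96 (from standard normal table)

Standard error: SE = σ/√n = 28/√73 = 3.277152

Margin of error: E = z* × SE = 1.96 × 3.277152 = 6.4232

Z-interval: x̄ ± E = 193 ± 6.4232 = (186.5768, 199.4232)

Rounded to 2 decimal places:

(186.58, 199.42)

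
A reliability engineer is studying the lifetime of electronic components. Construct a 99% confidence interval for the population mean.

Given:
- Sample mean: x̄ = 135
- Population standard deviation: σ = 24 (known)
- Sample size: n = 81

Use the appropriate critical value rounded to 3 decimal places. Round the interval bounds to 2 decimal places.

The population standard deviation σ is known, so use a z-interval (standard normal critical value).

For 99% confidence, z* = 2.576 (from standard normal table)

Standard error: SE = σ/√n = 24/√81 = 2.666667

Margin of error: E = z* × SE = 2.576 × 2.666667 = 6.8693

Z-interval: x̄ ± E = 135 ± 6.8693 = (128.1307, 141.8693)

Rounded to 2 decimal places:

(128.13, 141.87)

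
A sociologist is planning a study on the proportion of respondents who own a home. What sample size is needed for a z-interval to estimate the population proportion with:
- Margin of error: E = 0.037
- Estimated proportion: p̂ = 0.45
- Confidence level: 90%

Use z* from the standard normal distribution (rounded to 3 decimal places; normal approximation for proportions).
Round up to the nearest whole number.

Using z* for proportion z-interval (normal approximation).

For 90% confidence, z* = 1.645 (from standard normal table)

Sample size formula for proportion z-interval: n = z*²p̂(1-p̂)/E²

n = 1.645² × 0.45 × 0.55 / 0.037²
  = 2.706025 × 0.2475 / 0.001369
  = 489.2193

Round up to the nearest whole number: n = 490

490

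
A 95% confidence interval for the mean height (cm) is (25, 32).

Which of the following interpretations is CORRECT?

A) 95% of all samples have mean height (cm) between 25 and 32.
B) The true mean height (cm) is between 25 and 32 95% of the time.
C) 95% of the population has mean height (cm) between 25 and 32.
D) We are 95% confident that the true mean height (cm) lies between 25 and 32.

A confidence interval represents our confidence in the procedure, not a probability statement about the parameter.

Key concept: If we repeated this sampling process many times and computed a 95% CI each time, about 95% of those intervals would contain the true population parameter.

For this specific interval (25, 32):
- Midpoint (point estimate): 28.5
- Margin of error: 3.5

The correct interpretation is the one stating confidence that the true parameter lies in the interval — option D.

D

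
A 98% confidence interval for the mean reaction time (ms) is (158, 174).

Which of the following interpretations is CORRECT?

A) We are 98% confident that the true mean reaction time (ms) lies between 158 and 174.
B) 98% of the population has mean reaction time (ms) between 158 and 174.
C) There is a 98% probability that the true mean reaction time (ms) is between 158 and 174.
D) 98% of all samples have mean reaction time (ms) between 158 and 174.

A confidence interval represents our confidence in the procedure, not a probability statement about the parameter.

Key concept: If we repeated this sampling process many times and computed a 98% CI each time, about 98% of those intervals would contain the true population parameter.

For this specific interval (158, 174):
- Midpoint (point estimate): 166
- Margin of error: 8

The correct interpretation is the one stating confidence that the true parameter lies in the interval — option A.

A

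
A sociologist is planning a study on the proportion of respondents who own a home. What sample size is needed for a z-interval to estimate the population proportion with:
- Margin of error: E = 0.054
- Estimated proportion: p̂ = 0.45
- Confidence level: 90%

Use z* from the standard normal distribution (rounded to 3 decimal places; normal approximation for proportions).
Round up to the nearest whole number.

Using z* for proportion z-interval (normal approximation).

For 90% confidence, z* = 1.645 (from standard normal table)

Sample size formula for proportion z-interval: n = z*²p̂(1-p̂)/E²

n = 1.645² × 0.45 × 0.55 / 0.054²
  = 2.706025 × 0.2475 / 0.002916
  = 229.6780

Round up to the nearest whole number: n = 230

230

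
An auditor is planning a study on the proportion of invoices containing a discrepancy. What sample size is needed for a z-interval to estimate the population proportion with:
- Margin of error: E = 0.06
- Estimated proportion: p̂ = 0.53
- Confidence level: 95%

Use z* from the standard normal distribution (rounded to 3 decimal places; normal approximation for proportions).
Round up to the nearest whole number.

Using z* for proportion z-interval (normal approximation).

For 95% confidence, z* = 1.96 (from standard normal table)

Sample size formula for proportion z-interval: n = z*²p̂(1-p̂)/E²

n = 1.96² × 0.53 × 0.47 / 0.06²
  = 3.8416 × 0.2491 / 0.0036
  = 265.8174

Round up to the nearest whole number: n = 266

266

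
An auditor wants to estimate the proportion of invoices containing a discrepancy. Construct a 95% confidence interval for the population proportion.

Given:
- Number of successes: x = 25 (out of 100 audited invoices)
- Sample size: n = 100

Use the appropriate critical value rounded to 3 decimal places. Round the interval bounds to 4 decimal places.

Sample proportion: p̂ = 25/100 = 0.250000

Check conditions for normal approximation:
  np̂ = 25 ≥ 10 ✓
  n(1-p̂) = 75 ≥ 10 ✓

The sample is large enough, so use a z-interval (normal approximation) for the proportion.

For 95% confidence, z* = 1.96 (from standard normal table)

Standard error: SE = √(p̂(1-p̂)/n) = √(0.250000×0.750000/100) = 0.04330127

Margin of error: E = z* × SE = 1.96 × 0.04330127 = 0.084870

Z-interval: p̂ ± E = 0.250000 ± 0.084870 = (0.165130, 0.334870)

Rounded to 4 decimal places:

(0.1651, 0.3349)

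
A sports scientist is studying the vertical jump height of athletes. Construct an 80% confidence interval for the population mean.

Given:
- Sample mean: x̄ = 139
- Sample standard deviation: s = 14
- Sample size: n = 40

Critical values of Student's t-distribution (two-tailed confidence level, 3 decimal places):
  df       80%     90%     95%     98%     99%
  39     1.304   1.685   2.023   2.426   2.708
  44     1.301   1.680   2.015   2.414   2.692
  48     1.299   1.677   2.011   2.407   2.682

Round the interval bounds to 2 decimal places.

The population standard deviation σ is unknown (only the sample standard deviation s is given), so use a t-interval with df = n - 1 = 40 - 1 = 39.

For 80% confidence with df = 39, t* = 1.304 (from t-table)

Standard error: SE = s/√n = 14/√40 = 2.213594

Margin of error: E = t* × SE = 1.304 × 2.213594 = 2.8865

T-interval: x̄ ± E = 139 ± 2.8865 = (136.1135, 141.8865)

Rounded to 2 decimal places:

(136.11, 141.89)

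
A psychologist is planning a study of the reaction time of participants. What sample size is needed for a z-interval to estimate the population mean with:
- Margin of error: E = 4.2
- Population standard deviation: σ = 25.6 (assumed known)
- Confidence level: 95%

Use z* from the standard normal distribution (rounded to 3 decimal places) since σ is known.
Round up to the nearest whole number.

Using z* since population σ is known (z-interval formula).

For 95% confidence, z* = 1.96 (from standard normal table)

Sample size formula for z-interval: n = (z*σ/E)²

n = (1.96 × 25.6 / 4.2)²
  = (11.946667)²
  = 142.7228

Round up to the nearest whole number: n = 143

143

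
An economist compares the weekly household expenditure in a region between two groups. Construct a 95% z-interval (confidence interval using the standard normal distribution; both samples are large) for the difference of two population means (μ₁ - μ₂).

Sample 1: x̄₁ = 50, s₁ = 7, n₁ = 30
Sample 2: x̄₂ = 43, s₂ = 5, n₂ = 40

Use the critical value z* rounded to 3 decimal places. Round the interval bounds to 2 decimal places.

Both samples are large (n₁ = 30 ≥ 30, n₂ = 40 ≥ 30), so a z-interval for the difference of means applies.

Point estimate: x̄₁ - x̄₂ = 50 - 43 = 7

Standard error: SE = √(s₁²/n₁ + s₂²/n₂)
= √(7²/30 + 5²/40)
= √(1.633333 + 0.625000)
= 1.502775

For 95% confidence, z* = 1.96 (from standard normal table)
Margin of error: E = z* × SE = 1.96 × 1.502775 = 2.9454

Z-interval: (x̄₁ - x̄₂) ± E = 7 ± 2.9454 = (4.0546, 9.9454)

Rounded to 2 decimal places:

(4.05, 9.95)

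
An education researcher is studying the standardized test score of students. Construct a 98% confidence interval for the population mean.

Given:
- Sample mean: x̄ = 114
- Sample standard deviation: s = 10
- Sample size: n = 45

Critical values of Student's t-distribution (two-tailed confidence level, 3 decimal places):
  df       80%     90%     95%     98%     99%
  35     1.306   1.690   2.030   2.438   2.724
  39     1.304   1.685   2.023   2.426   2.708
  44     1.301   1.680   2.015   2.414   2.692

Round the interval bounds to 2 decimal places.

The population standard deviation σ is unknown (only the sample standard deviation s is given), so use a t-interval with df = n - 1 = 45 - 1 = 44.

For 98% confidence with df = 44, t* = 2.414 (from t-table)

Standard error: SE = s/√n = 10/√45 = 1.490712

Margin of error: E = t* × SE = 2.414 × 1.490712 = 3.5986

T-interval: x̄ ± E = 114 ± 3.5986 = (110.4014, 117.5986)

Rounded to 2 decimal places:

(110.40, 117.60)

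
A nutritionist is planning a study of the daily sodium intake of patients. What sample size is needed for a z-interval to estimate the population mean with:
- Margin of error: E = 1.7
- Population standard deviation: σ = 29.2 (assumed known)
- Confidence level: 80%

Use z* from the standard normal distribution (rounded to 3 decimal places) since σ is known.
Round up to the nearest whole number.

Using z* since population σ is known (z-interval formula).

For 80% confidence, z* = 1.282 (from standard normal table)

Sample size formula for z-interval: n = (z*σ/E)²

n = (1.282 × 29.2 / 1.7)²
  = (22.020235)²
  = 484.8908

Round up to the nearest whole number: n = 485

485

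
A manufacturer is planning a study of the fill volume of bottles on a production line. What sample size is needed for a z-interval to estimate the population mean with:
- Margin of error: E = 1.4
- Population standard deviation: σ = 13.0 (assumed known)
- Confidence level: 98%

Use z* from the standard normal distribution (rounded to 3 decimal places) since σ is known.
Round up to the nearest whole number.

Using z* since population σ is known (z-interval formula).

For 98% confidence, z* = 2.326 (from standard normal table)

Sample size formula for z-interval: n = (z*σ/E)²

n = (2.326 × 13.0 / 1.4)²
  = (21.598571)²
  = 466.4983

Round up to the nearest whole number: n = 467

467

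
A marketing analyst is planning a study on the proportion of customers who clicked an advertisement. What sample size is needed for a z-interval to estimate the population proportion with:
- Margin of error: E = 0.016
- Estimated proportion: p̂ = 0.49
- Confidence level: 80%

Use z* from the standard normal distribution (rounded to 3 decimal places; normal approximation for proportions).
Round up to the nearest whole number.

Using z* for proportion z-interval (normal approximation).

For 80% confidence, z* = 1.282 (from standard normal table)

Sample size formula for proportion z-interval: n = z*²p̂(1-p̂)/E²

n = 1.282² × 0.49 × 0.51 / 0.016²
  = 1.643524 × 0.2499 / 0.000256
  = 1604.3619

Round up to the nearest whole number: n = 1605

1605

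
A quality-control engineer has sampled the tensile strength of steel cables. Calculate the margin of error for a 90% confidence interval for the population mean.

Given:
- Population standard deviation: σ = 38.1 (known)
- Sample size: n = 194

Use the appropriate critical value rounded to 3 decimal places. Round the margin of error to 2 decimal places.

The population standard deviation σ is known, so use the z-interval margin of error formula.

For 90% confidence, z* = 1.645 (from standard normal table)

Margin of error formula for z-interval: E = z* × σ/√n

E = 1.645 × 38.1/√194
  = 1.645 × 2.735421
  = 4.4998

Rounded to 2 decimal places:

4.50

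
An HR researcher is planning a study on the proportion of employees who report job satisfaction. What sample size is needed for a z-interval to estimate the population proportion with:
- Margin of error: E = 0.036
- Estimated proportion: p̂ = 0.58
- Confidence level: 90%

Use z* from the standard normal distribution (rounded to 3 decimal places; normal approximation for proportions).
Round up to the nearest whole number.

Using z* for proportion z-interval (normal approximation).

For 90% confidence, z* = 1.645 (from standard normal table)

Sample size formula for proportion z-interval: n = z*²p̂(1-p̂)/E²

n = 1.645² × 0.58 × 0.42 / 0.036²
  = 2.706025 × 0.2436 / 0.001296
  = 508.6325

Round up to the nearest whole number: n = 509

509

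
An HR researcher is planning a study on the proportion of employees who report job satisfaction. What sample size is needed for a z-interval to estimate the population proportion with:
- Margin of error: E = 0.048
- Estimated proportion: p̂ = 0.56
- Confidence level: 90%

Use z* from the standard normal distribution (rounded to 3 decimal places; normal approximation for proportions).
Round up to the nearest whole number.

Using z* for proportion z-interval (normal approximation).

For 90% confidence, z* = 1.645 (from standard normal table)

Sample size formula for proportion z-interval: n = z*²p̂(1-p̂)/E²

n = 1.645² × 0.56 × 0.44 / 0.048²
  = 2.706025 × 0.2464 / 0.002304
  = 289.3943

Round up to the nearest whole number: n = 290

290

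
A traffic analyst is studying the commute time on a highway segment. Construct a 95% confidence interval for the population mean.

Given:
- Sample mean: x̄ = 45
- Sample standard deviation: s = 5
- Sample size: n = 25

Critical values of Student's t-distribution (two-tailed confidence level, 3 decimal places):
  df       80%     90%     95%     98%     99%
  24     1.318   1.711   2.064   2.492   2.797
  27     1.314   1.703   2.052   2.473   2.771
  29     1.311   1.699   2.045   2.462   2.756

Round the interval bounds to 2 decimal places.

The population standard deviation σ is unknown (only the sample standard deviation s is given), so use a t-interval with df = n - 1 = 25 - 1 = 24.

For 95% confidence with df = 24, t* = 2.064 (from t-table)

Standard error: SE = s/√n = 5/√25 = 1.000000

Margin of error: E = t* × SE = 2.064 × 1.000000 = 2.0640

T-interval: x̄ ± E = 45 ± 2.0640 = (42.9360, 47.0640)

Rounded to 2 decimal places:

(42.94, 47.06)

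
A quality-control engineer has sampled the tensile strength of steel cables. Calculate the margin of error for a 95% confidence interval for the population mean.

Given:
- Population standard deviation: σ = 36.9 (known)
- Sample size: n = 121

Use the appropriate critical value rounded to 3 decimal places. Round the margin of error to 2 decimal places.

The population standard deviation σ is known, so use the z-interval margin of error formula.

For 95% confidence, z* = 1.96 (from standard normal table)

Margin of error formula for z-interval: E = z* × σ/√n

E = 1.96 × 36.9/√121
  = 1.96 × 3.354545
  = 6.5749

Rounded to 2 decimal places:

6.57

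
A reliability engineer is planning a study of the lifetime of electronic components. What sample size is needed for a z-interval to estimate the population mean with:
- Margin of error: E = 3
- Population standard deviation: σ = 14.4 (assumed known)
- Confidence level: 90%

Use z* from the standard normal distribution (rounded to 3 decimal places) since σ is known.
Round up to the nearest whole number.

Using z* since population σ is known (z-interval formula).

For 90% confidence, z* = 1.645 (from standard normal table)

Sample size formula for z-interval: n = (z*σ/E)²

n = (1.645 × 14.4 / 3)²
  = (7.896000)²
  = 62.3468

Round up to the nearest whole number: n = 63

63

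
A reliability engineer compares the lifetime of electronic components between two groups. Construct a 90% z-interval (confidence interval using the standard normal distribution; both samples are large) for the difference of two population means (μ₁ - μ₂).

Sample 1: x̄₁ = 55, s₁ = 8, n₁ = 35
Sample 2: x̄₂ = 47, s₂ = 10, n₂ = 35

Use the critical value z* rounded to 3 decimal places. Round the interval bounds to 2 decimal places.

Both samples are large (n₁ = 35 ≥ 30, n₂ = 35 ≥ 30), so a z-interval for the difference of means applies.

Point estimate: x̄₁ - x̄₂ = 55 - 47 = 8

Standard error: SE = √(s₁²/n₁ + s₂²/n₂)
= √(8²/35 + 10²/35)
= √(1.828571 + 2.857143)
= 2.164651

For 90% confidence, z* = 1.645 (from standard normal table)
Margin of error: E = z* × SE = 1.645 × 2.164651 = 3.5609

Z-interval: (x̄₁ - x̄₂) ± E = 8 ± 3.5609 = (4.4391, 11.5609)

Rounded to 2 decimal places:

(4.44, 11.56)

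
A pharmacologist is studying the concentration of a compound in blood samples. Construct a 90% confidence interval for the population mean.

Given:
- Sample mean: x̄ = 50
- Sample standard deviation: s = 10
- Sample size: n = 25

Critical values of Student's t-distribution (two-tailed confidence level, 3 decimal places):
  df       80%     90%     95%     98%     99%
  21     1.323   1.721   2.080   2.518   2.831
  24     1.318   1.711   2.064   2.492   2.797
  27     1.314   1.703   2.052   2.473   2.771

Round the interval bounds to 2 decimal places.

The population standard deviation σ is unknown (only the sample standard deviation s is given), so use a t-interval with df = n - 1 = 25 - 1 = 24.

For 90% confidence with df = 24, t* = 1.711 (from t-table)

Standard error: SE = s/√n = 10/√25 = 2.000000

Margin of error: E = t* × SE = 1.711 × 2.000000 = 3.4220

T-interval: x̄ ± E = 50 ± 3.4220 = (46.5780, 53.4220)

Rounded to 2 decimal places:

(46.58, 53.42)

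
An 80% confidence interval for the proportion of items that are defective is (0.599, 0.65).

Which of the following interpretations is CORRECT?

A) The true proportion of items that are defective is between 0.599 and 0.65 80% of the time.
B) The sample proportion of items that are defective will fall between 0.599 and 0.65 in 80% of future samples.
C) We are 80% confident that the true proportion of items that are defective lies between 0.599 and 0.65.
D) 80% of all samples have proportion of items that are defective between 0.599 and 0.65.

A confidence interval represents our confidence in the procedure, not a probability statement about the parameter.

Key concept: If we repeated this sampling process many times and computed an 80% CI each time, about 80% of those intervals would contain the true population parameter.

For this specific interval (0.599, 0.65):
- Midpoint (point estimate): 0.6245
- Margin of error: 0.0255

The correct interpretation is the one stating confidence that the true parameter lies in the interval — option C.

C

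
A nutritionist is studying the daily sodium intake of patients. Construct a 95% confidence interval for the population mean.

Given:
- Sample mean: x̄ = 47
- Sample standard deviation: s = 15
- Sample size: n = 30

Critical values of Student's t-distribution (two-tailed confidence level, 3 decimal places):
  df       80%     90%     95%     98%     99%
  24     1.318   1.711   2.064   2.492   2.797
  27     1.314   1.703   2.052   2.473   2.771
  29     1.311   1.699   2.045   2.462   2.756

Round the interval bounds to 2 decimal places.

The population standard deviation σ is unknown (only the sample standard deviation s is given), so use a t-interval with df = n - 1 = 30 - 1 = 29.

For 95% confidence with df = 29, t* = 2.045 (from t-table)

Standard error: SE = s/√n = 15/√30 = 2.738613

Margin of error: E = t* × SE = 2.045 × 2.738613 = 5.6005

T-interval: x̄ ± E = 47 ± 5.6005 = (41.3995, 52.6005)

Rounded to 2 decimal places:

(41.40, 52.60)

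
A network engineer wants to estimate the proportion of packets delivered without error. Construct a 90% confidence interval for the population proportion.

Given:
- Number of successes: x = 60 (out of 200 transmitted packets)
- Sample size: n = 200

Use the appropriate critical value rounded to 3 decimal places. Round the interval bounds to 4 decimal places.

Sample proportion: p̂ = 60/200 = 0.300000

Check conditions for normal approximation:
  np̂ = 60 ≥ 10 ✓
  n(1-p̂) = 140 ≥ 10 ✓

The sample is large enough, so use a z-interval (normal approximation) for the proportion.

For 90% confidence, z* = 1.645 (from standard normal table)

Standard error: SE = √(p̂(1-p̂)/n) = √(0.300000×0.700000/200) = 0.03240370

Margin of error: E = z* × SE = 1.645 × 0.03240370 = 0.053304

Z-interval: p̂ ± E = 0.300000 ± 0.053304 = (0.246696, 0.353304)

Rounded to 4 decimal places:

(0.2467, 0.3533)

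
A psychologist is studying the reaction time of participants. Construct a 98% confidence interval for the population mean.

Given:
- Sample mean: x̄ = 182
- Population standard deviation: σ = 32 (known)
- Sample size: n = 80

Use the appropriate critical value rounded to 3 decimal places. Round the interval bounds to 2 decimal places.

The population standard deviation σ is known, so use a z-interval (standard normal critical value).

For 98% confidence, z* = 2.326 (from standard normal table)

Standard error: SE = σ/√n = 32/√80 = 3.577709

Margin of error: E = z* × SE = 2.326 × 3.577709 = 8.3218

Z-interval: x̄ ± E = 182 ± 8.3218 = (173.6782, 190.3218)

Rounded to 2 decimal places:

(173.68, 190.32)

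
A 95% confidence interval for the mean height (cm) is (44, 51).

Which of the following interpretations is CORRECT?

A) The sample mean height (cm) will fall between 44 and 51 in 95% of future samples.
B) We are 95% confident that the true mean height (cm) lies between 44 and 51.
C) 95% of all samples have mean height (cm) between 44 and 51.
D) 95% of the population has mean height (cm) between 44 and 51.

A confidence interval represents our confidence in the procedure, not a probability statement about the parameter.

Key concept: If we repeated this sampling process many times and computed a 95% CI each time, about 95% of those intervals would contain the true population parameter.

For this specific interval (44, 51):
- Midpoint (point estimate): 47.5
- Margin of error: 3.5

The correct interpretation is the one stating confidence that the true parameter lies in the interval — option B.

B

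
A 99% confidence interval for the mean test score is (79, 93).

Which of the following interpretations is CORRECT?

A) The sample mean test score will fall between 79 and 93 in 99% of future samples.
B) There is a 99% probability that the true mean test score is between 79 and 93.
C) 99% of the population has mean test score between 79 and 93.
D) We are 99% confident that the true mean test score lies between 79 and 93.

A confidence interval represents our confidence in the procedure, not a probability statement about the parameter.

Key concept: If we repeated this sampling process many times and computed a 99% CI each time, about 99% of those intervals would contain the true population parameter.

For this specific interval (79, 93):
- Midpoint (point estimate): 86
- Margin of error: 7

The correct interpretation is the one stating confidence that the true parameter lies in the interval — option D.

D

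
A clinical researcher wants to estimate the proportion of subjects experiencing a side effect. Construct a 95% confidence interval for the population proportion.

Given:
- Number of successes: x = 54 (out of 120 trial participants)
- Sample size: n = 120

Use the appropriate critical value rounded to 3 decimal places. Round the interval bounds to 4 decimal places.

Sample proportion: p̂ = 54/120 = 0.450000

Check conditions for normal approximation:
  np̂ = 54 ≥ 10 ✓
  n(1-p̂) = 66 ≥ 10 ✓

The sample is large enough, so use a z-interval (normal approximation) for the proportion.

For 95% confidence, z* = 1.96 (from standard normal table)

Standard error: SE = √(p̂(1-p̂)/n) = √(0.450000×0.550000/120) = 0.04541476

Margin of error: E = z* × SE = 1.96 × 0.04541476 = 0.089013

Z-interval: p̂ ± E = 0.450000 ± 0.089013 = (0.360987, 0.539013)

Rounded to 4 decimal places:

(0.3610, 0.5390)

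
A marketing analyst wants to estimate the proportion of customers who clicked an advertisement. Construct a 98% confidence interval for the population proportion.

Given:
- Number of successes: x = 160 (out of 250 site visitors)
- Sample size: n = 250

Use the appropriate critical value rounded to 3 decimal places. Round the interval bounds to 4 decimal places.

Sample proportion: p̂ = 160/250 = 0.640000

Check conditions for normal approximation:
  np̂ = 160 ≥ 10 ✓
  n(1-p̂) = 90 ≥ 10 ✓

The sample is large enough, so use a z-interval (normal approximation) for the proportion.

For 98% confidence, z* = 2.326 (from standard normal table)

Standard error: SE = √(p̂(1-p̂)/n) = √(0.640000×0.360000/250) = 0.03035787

Margin of error: E = z* × SE = 2.326 × 0.03035787 = 0.070612

Z-interval: p̂ ± E = 0.640000 ± 0.070612 = (0.569388, 0.710612)

Rounded to 4 decimal places:

(0.5694, 0.7106)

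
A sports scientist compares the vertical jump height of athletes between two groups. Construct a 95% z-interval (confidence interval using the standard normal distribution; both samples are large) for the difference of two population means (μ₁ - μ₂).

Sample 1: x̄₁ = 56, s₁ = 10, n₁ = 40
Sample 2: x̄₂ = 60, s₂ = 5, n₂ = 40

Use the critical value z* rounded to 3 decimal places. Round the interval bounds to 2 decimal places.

Both samples are large (n₁ = 40 ≥ 30, n₂ = 40 ≥ 30), so a z-interval for the difference of means applies.

Point estimate: x̄₁ - x̄₂ = 56 - 60 = -4

Standard error: SE = √(s₁²/n₁ + s₂²/n₂)
= √(10²/40 + 5²/40)
= √(2.500000 + 0.625000)
= 1.767767

For 95% confidence, z* = 1.96 (from standard normal table)
Margin of error: E = z* × SE = 1.96 × 1.767767 = 3.4648

Z-interval: (x̄₁ - x̄₂) ± E = -4 ± 3.4648 = (-7.4648, -0.5352)

Rounded to 2 decimal places:

(-7.46, -0.54)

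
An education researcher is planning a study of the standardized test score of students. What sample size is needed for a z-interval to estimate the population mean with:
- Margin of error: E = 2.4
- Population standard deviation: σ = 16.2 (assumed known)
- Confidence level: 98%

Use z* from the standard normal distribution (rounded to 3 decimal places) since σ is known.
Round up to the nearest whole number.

Using z* since population σ is known (z-interval formula).

For 98% confidence, z* = 2.326 (from standard normal table)

Sample size formula for z-interval: n = (z*σ/E)²

n = (2.326 × 16.2 / 2.4)²
  = (15.700500)²
  = 246.5057

Round up to the nearest whole number: n = 247

247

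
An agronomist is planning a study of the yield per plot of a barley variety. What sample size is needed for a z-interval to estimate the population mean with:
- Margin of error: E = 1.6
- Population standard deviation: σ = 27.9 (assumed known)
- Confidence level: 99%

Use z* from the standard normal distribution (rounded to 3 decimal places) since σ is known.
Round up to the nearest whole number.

Using z* since population σ is known (z-interval formula).

For 99% confidence, z* = 2.576 (from standard normal table)

Sample size formula for z-interval: n = (z*σ/E)²

n = (2.576 × 27.9 / 1.6)²
  = (44.919000)²
  = 2017.7166

Round up to the nearest whole number: n = 2018

2018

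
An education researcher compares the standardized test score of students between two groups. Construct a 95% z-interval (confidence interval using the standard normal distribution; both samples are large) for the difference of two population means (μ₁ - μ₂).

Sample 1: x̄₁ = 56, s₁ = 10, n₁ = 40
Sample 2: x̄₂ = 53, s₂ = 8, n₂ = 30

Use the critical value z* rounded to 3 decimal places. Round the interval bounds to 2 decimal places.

Both samples are large (n₁ = 40 ≥ 30, n₂ = 30 ≥ 30), so a z-interval for the difference of means applies.

Point estimate: x̄₁ - x̄₂ = 56 - 53 = 3

Standard error: SE = √(s₁²/n₁ + s₂²/n₂)
= √(10²/40 + 8²/30)
= √(2.500000 + 2.133333)
= 2.152518

For 95% confidence, z* = 1.96 (from standard normal table)
Margin of error: E = z* × SE = 1.96 × 2.152518 = 4.2189

Z-interval: (x̄₁ - x̄₂) ± E = 3 ± 4.2189 = (-1.2189, 7.2189)

Rounded to 2 decimal places:

(-1.22, 7.22)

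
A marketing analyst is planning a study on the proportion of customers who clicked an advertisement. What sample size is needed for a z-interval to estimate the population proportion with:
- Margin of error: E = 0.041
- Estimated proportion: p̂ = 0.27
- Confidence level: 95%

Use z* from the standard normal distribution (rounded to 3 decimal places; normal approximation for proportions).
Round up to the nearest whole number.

Using z* for proportion z-interval (normal approximation).

For 95% confidence, z* = 1.96 (from standard normal table)

Sample size formula for proportion z-interval: n = z*²p̂(1-p̂)/E²

n = 1.96² × 0.27 × 0.73 / 0.041²
  = 3.8416 × 0.1971 / 0.001681
  = 450.4339

Round up to the nearest whole number: n = 451

451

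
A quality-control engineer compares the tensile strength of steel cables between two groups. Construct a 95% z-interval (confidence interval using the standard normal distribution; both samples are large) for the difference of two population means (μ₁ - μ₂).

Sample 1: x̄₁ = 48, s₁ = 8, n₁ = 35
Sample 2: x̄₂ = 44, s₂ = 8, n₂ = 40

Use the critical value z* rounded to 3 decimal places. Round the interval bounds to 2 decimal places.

Both samples are large (n₁ = 35 ≥ 30, n₂ = 40 ≥ 30), so a z-interval for the difference of means applies.

Point estimate: x̄₁ - x̄₂ = 48 - 44 = 4

Standard error: SE = √(s₁²/n₁ + s₂²/n₂)
= √(8²/35 + 8²/40)
= √(1.828571 + 1.600000)
= 1.851640

For 95% confidence, z* = 1.96 (from standard normal table)
Margin of error: E = z* × SE = 1.96 × 1.851640 = 3.6292

Z-interval: (x̄₁ - x̄₂) ± E = 4 ± 3.6292 = (0.3708, 7.6292)

Rounded to 2 decimal places:

(0.37, 7.63)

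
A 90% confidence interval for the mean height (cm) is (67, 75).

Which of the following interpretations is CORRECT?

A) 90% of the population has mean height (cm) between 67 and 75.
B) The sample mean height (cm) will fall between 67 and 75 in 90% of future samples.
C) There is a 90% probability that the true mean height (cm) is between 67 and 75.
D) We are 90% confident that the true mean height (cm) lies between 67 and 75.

A confidence interval represents our confidence in the procedure, not a probability statement about the parameter.

Key concept: If we repeated this sampling process many times and computed a 90% CI each time, about 90% of those intervals would contain the true population parameter.

For this specific interval (67, 75):
- Midpoint (point estimate): 71
- Margin of error: 4

The correct interpretation is the one stating confidence that the true parameter lies in the interval — option D.

D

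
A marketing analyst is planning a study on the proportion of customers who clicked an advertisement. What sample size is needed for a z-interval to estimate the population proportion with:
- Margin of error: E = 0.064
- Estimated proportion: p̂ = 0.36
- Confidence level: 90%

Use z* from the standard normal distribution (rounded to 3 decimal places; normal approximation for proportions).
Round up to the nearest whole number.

Using z* for proportion z-interval (normal approximation).

For 90% confidence, z* = 1.645 (from standard normal table)

Sample size formula for proportion z-interval: n = z*²p̂(1-p̂)/E²

n = 1.645² × 0.36 × 0.64 / 0.064²
  = 2.706025 × 0.2304 / 0.004096
  = 152.2139

Round up to the nearest whole number: n = 153

153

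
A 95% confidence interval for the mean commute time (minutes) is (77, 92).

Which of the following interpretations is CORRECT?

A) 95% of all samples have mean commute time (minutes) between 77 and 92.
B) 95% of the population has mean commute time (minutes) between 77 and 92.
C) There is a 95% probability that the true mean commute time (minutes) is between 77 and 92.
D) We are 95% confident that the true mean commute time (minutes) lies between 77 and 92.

A confidence interval represents our confidence in the procedure, not a probability statement about the parameter.

Key concept: If we repeated this sampling process many times and computed a 95% CI each time, about 95% of those intervals would contain the true population parameter.

For this specific interval (77, 92):
- Midpoint (point estimate): 84.5
- Margin of error: 7.5

The correct interpretation is the one stating confidence that the true parameter lies in the interval — option D.

D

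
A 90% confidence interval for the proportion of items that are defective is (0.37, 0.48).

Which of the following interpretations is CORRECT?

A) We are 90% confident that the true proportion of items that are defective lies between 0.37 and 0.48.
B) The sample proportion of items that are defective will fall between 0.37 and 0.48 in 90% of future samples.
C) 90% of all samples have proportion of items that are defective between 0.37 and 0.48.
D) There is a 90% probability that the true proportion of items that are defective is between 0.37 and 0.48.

A confidence interval represents our confidence in the procedure, not a probability statement about the parameter.

Key concept: If we repeated this sampling process many times and computed a 90% CI each time, about 90% of those intervals would contain the true population parameter.

For this specific interval (0.37, 0.48):
- Midpoint (point estimate): 0.425
- Margin of error: 0.055

The correct interpretation is the one stating confidence that the true parameter lies in the interval — option A.

A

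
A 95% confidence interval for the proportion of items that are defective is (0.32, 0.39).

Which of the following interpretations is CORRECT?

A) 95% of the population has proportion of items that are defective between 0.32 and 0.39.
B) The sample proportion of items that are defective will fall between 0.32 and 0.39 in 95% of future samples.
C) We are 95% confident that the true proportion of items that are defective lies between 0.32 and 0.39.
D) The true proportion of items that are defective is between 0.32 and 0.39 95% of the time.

A confidence interval represents our confidence in the procedure, not a probability statement about the parameter.

Key concept: If we repeated this sampling process many times and computed a 95% CI each time, about 95% of those intervals would contain the true population parameter.

For this specific interval (0.32, 0.39):
- Midpoint (point estimate): 0.355
- Margin of error: 0.035

The correct interpretation is the one stating confidence that the true parameter lies in the interval — option C.

C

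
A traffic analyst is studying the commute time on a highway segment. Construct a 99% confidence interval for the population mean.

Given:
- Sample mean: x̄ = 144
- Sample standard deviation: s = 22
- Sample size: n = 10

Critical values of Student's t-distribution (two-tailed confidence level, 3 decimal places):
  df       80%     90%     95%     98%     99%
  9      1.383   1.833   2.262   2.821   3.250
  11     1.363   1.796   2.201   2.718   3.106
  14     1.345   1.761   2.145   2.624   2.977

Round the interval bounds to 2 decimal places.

The population standard deviation σ is unknown (only the sample standard deviation s is given), so use a t-interval with df = n - 1 = 10 - 1 = 9.

For 99% confidence with df = 9, t* = 3.250 (from t-table)

Standard error: SE = s/√n = 22/√10 = 6.957011

Margin of error: E = t* × SE = 3.250 × 6.957011 = 22.6103

T-interval: x̄ ± E = 144 ± 22.6103 = (121.3897, 166.6103)

Rounded to 2 decimal places:

(121.39, 166.61)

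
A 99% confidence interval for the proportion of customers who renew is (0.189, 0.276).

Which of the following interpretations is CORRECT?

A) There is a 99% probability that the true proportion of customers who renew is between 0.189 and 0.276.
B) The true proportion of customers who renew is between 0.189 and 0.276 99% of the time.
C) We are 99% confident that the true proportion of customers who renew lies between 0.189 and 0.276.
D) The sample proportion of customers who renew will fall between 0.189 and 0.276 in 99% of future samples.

A confidence interval represents our confidence in the procedure, not a probability statement about the parameter.

Key concept: If we repeated this sampling process many times and computed a 99% CI each time, about 99% of those intervals would contain the true population parameter.

For this specific interval (0.189, 0.276):
- Midpoint (point estimate): 0.2325
- Margin of error: 0.0435

The correct interpretation is the one stating confidence that the true parameter lies in the interval — option C.

C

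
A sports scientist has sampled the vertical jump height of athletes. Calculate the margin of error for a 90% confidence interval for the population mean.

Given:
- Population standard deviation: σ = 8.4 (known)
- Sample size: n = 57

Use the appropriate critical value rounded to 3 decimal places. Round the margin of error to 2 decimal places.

The population standard deviation σ is known, so use the z-interval margin of error formula.

For 90% confidence, z* = 1.645 (from standard normal table)

Margin of error formula for z-interval: E = z* × σ/√n

E = 1.645 × 8.4/√57
  = 1.645 × 1.112607
  = 1.8302

Rounded to 2 decimal places:

1.83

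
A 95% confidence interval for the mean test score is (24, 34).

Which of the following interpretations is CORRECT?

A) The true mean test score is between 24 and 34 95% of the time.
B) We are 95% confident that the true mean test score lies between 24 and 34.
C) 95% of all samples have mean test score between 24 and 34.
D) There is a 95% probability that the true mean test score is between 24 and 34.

A confidence interval represents our confidence in the procedure, not a probability statement about the parameter.

Key concept: If we repeated this sampling process many times and computed a 95% CI each time, about 95% of those intervals would contain the true population parameter.

For this specific interval (24, 34):
- Midpoint (point estimate): 29
- Margin of error: 5

The correct interpretation is the one stating confidence that the true parameter lies in the interval — option B.

B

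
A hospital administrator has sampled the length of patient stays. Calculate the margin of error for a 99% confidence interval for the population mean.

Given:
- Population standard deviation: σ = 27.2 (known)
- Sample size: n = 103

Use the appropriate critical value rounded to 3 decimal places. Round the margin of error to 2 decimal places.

The population standard deviation σ is known, so use the z-interval margin of error formula.

For 99% confidence, z* = 2.576 (from standard normal table)

Margin of error formula for z-interval: E = z* × σ/√n

E = 2.576 × 27.2/√103
  = 2.576 × 2.680096
  = 6.9039

Rounded to 2 decimal places:

6.90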